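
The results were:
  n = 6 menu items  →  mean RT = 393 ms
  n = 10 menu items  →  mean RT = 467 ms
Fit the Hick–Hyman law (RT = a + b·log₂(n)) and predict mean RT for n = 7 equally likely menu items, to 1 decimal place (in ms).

Solve the two-equation system in a and b:
  b = (467 − 393) / (log₂ 10 − log₂ 6) = 74 / (3.3219 − 2.5850) = 100.412 ms/bit
  a = 393 − 100.412 × 2.5850 = 133.439 ms
Then RT(7) = 133.439 + 100.412 × log₂ 7 = 133.439 + 100.412 × 2.8074 ≈ 415.331 ms.

415.3 ms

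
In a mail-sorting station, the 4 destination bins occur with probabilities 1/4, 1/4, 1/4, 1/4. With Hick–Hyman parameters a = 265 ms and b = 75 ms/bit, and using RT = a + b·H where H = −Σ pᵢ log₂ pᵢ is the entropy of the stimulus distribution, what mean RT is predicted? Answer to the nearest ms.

H = −Σ pᵢ log₂ pᵢ = 0.25·2 + 0.25·2 + 0.25·2 + 0.25·2 = 2.000 bits.
RT = 265 + 75 × 2.000 = 415.00 ms.

415 ms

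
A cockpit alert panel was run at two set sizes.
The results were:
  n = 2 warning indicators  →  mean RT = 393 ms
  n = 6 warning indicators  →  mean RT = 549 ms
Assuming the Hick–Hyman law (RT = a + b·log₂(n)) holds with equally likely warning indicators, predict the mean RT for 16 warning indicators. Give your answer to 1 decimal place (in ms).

688.3 ms

With log₂ n on the abscissa the relation is linear; from the two conditions:
  b = (549 − 393) / (log₂ 6 − log₂ 2) = 156 / (2.5850 − 1) = 98.425 ms/bit
  a = 393 − 98.425 × 1 = 294.575 ms
Then RT(16) = 294.575 + 98.425 × log₂ 16 = 294.575 + 98.425 × 4 ≈ 688.275 ms.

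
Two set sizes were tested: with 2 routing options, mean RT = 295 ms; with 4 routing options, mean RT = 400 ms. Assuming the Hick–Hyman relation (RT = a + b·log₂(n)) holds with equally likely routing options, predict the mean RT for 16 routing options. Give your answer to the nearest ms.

RT is linear in log₂ n, so two points fix the line:
  b = (400 − 295) / (log₂ 4 − log₂ 2) = 105 / (2 − 1) = 105 ms/bit
  a = 295 − 105 × 1 = 190 ms
Then RT(16) = 190 + 105 × log₂ 16 = 190 + 105 × 4 ≈ 610.000 ms.

610 ms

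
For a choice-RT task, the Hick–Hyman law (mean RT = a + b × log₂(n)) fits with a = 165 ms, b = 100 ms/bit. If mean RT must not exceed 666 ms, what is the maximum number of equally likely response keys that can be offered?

32

100·log₂ n ≤ 666 − 165 = 501, giving log₂ n ≤ 5.0100 and n ≤ 32.223. The largest whole number is 32.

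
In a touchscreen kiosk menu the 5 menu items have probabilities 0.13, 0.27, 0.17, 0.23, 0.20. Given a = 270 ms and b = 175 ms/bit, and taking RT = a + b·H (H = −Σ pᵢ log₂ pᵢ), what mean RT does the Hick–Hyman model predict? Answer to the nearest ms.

H = 0.13·log₂(1/0.13) + 0.27·log₂(1/0.27) + 0.17·log₂(1/0.17) + 0.23·log₂(1/0.23) + 0.20·log₂(1/0.20) = 2.2793 bits.
RT = 270 + 175 × 2.2793 = 668.88 ms.

669 ms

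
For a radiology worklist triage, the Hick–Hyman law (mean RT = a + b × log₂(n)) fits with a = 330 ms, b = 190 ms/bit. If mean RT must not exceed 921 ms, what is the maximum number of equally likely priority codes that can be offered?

8

Information budget: (921 − 330)/190 = 3.1105 bits, so n ≤ 2^3.1105 = 8.637 → at most 8.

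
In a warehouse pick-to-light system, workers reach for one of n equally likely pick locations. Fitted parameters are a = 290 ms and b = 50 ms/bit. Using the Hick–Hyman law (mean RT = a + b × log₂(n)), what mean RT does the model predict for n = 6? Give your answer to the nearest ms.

419 ms

log₂(6) = 2.5850 bits, so RT = 290 + 50 × 2.5850 ≈ 419.248 ms.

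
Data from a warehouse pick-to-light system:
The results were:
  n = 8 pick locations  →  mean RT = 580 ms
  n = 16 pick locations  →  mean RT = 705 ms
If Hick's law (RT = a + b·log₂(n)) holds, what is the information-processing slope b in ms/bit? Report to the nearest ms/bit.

125 ms/bit

Slope: b = (705 − 580) / (log₂ 16 − log₂ 8) = 125/1.0000 = 125 ms/bit.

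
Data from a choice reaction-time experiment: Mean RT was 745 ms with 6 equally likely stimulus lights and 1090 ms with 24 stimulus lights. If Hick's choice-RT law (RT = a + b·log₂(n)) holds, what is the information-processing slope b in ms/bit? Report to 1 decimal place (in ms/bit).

The slope on a log₂ axis is (1090 − 745) / (4.5850 − 2.5850) = 172.500 ms/bit.

172.5 ms/bit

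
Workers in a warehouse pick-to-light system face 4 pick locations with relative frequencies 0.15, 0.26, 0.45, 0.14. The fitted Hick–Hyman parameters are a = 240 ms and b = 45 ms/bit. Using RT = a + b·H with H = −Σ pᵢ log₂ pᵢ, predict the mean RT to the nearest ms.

H = 0.15·log₂(1/0.15) + 0.26·log₂(1/0.26) + 0.45·log₂(1/0.45) + 0.14·log₂(1/0.14) = 1.8313 bits.
RT = 240 + 45 × 1.8313 = 322.41 ms.

322 ms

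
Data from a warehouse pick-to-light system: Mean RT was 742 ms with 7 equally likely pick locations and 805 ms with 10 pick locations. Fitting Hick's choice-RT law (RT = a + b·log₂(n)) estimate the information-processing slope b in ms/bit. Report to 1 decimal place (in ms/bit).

Slope: b = (805 − 742) / (log₂ 10 − log₂ 7) = 63/0.5146 = 122.432 ms/bit.

122.4 ms/bit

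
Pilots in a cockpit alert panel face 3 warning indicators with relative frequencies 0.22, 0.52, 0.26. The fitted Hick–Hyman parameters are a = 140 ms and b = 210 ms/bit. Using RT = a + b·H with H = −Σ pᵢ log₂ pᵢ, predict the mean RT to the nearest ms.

H = 0.22·log₂(1/0.22) + 0.52·log₂(1/0.52) + 0.26·log₂(1/0.26) = 1.4764 bits.
RT = 140 + 210 × 1.4764 = 450.05 ms.

450 ms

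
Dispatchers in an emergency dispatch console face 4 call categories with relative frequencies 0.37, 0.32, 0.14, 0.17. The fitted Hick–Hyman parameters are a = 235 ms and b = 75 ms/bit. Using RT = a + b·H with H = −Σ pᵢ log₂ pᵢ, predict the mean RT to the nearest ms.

H = 0.37·log₂(1/0.37) + 0.32·log₂(1/0.32) + 0.14·log₂(1/0.14) + 0.17·log₂(1/0.17) = 1.8885 bits.
RT = 235 + 75 × 1.8885 = 376.63 ms.

377 ms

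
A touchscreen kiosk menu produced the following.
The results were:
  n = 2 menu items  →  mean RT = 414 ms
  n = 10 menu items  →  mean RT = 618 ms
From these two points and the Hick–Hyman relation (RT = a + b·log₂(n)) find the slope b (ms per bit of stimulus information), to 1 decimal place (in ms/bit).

Slope: b = (618 − 414) / (log₂ 10 − log₂ 2) = 204/2.3219 = 87.858 ms/bit.

87.9 ms/bit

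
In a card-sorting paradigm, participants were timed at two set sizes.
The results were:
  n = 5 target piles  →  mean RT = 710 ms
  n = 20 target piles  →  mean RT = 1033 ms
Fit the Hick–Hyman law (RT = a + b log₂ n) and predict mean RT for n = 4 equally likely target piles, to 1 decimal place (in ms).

658.0 ms

Solve the two-equation system in a and b:
  b = (1033 − 710) / (log₂ 20 − log₂ 5) = 323 / (4.3219 − 2.3219) = 161.500 ms/bit
  a = 710 − 161.500 × 2.3219 = 335.009 ms
Then RT(4) = 335.009 + 161.500 × log₂ 4 = 335.009 + 161.500 × 2 ≈ 658.009 ms.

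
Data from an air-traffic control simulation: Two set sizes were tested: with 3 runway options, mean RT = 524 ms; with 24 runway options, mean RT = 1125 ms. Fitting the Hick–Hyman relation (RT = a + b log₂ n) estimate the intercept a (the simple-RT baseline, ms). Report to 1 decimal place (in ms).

206.5 ms

Slope: b = (1125 − 524) / (log₂ 24 − log₂ 3) = 601/3.0000 = 200.333 ms/bit.
a = RT₁ − b·log₂ n₁ = 524 − 200.333 × 1.5850 = 206.479 ms.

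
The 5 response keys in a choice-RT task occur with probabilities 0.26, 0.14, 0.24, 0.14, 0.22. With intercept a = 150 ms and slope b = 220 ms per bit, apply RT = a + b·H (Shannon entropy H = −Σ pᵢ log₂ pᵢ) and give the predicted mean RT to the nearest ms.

650 ms

Entropy contributions −pᵢ log₂ pᵢ: 0.5053, 0.3971, 0.4941, 0.3971, 0.4806; sum H = 2.2742 bits.
RT = a + bH = 150 + 220·2.2742 = 650.33 ms.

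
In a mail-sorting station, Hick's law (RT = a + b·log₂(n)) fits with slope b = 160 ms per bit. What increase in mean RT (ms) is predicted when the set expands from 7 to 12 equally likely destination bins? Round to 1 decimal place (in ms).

Only the slope matters, since a is common to both: ΔRT = b·log₂(n₂/n₁).
log₂(12) − log₂(7) = 3.5850 − 2.8074 = 0.7776.
ΔRT = 160 × 0.7776 = 124.417 ms.

124.4 ms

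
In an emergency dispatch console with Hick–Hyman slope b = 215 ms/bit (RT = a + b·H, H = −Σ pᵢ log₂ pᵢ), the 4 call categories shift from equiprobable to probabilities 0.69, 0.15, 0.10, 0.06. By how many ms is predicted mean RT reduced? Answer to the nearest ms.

The RT saving is b·ΔH. Equiprobable H₀ = log₂(4) = 2.0000 bits; with the given probabilities H = 1.3557 bits.
b·(H₀ − H) = 215 × (2.0000 − 1.3557) = 138.54 ms.

139 ms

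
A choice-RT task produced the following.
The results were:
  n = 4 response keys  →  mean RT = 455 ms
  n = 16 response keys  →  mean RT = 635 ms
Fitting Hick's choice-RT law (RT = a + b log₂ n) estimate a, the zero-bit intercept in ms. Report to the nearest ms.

The slope on a log₂ axis is (635 − 455) / (4 − 2) = 90 ms/bit.
Intercept: a = 455 − 90·log₂(4) = 275.000 ms.

275 ms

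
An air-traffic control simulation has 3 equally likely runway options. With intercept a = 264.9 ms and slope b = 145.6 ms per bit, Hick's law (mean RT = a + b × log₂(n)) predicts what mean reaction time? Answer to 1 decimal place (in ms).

log₂(3) = 1.5850 bits, so RT = 264.9 + 145.6 × 1.5850 ≈ 495.671 ms.

495.7 ms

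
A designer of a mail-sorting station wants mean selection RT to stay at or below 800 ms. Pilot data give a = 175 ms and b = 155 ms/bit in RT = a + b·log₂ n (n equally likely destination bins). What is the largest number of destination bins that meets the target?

Information budget: (800 − 175)/155 = 4.0323 bits, so n ≤ 2^4.0323 = 16.362 → at most 16.

16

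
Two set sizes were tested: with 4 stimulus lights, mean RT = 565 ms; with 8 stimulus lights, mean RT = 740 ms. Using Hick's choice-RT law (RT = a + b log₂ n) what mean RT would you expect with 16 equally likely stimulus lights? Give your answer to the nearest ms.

915 ms

Solve the two-equation system in a and b:
  b = (740 − 565) / (log₂ 8 − log₂ 4) = 175 / (3 − 2) = 175 ms/bit
  a = 565 − 175 × 2 = 215 ms
Then RT(16) = 215 + 175 × log₂ 16 = 215 + 175 × 4 ≈ 915.000 ms.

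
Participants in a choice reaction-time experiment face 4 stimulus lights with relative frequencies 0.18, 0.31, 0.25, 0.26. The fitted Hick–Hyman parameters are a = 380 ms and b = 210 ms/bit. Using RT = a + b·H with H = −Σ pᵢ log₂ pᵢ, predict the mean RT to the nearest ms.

H = 0.18·log₂(1/0.18) + 0.31·log₂(1/0.31) + 0.25·log₂(1/0.25) + 0.26·log₂(1/0.26) = 1.9744 bits.
RT = 380 + 210 × 1.9744 = 794.62 ms.

795 ms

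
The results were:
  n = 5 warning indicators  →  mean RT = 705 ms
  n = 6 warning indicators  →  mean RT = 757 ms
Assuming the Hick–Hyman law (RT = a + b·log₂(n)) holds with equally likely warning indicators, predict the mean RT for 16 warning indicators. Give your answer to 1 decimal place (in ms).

Fit slope and intercept:
  b = (757 − 705) / (log₂ 6 − log₂ 5) = 52 / (2.5850 − 2.3219) = 197.693 ms/bit
  a = 705 − 197.693 × 2.3219 = 245.972 ms
Then RT(16) = 245.972 + 197.693 × log₂ 16 = 245.972 + 197.693 × 4 ≈ 1036.743 ms.

1036.7 ms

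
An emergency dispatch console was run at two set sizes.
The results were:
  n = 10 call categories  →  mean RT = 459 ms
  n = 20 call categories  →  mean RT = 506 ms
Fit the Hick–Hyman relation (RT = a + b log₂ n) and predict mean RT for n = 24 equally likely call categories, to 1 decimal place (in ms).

518.4 ms

Solve the two-equation system in a and b:
  b = (506 − 459) / (log₂ 20 − log₂ 10) = 47 / (4.3219 − 3.3219) = 47.000 ms/bit
  a = 459 − 47.000 × 3.3219 = 302.869 ms
Then RT(24) = 302.869 + 47.000 × log₂ 24 = 302.869 + 47.000 × 4.5850 ≈ 518.363 ms.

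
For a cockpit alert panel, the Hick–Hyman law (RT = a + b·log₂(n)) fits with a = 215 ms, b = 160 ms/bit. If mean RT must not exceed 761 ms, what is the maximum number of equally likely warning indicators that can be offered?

10

Information budget: (761 − 215)/160 = 3.4125 bits, so n ≤ 2^3.4125 = 10.648 → at most 10.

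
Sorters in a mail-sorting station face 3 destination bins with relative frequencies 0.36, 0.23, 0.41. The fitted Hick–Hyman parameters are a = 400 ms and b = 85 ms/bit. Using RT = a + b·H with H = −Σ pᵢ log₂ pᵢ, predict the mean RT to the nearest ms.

531 ms

Entropy contributions −pᵢ log₂ pᵢ: 0.5306, 0.4877, 0.5274; sum H = 1.5457 bits.
RT = a + bH = 400 + 85·1.5457 = 531.38 ms.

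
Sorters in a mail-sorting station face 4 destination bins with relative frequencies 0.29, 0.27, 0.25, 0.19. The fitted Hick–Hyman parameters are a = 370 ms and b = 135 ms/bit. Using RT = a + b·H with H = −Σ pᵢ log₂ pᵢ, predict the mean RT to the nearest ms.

638 ms

H = 0.29·log₂(1/0.29) + 0.27·log₂(1/0.27) + 0.25·log₂(1/0.25) + 0.19·log₂(1/0.19) = 1.9832 bits.
RT = 370 + 135 × 1.9832 = 637.73 ms.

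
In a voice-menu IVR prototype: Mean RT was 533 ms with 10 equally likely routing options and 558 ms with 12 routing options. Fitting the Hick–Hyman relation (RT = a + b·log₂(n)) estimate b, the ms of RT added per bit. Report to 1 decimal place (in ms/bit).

b = (RT₂ − RT₁)/(log₂ n₂ − log₂ n₁) = (558 − 533)/(3.5850 − 3.3219) = 95.045 ms/bit.

95.0 ms/bit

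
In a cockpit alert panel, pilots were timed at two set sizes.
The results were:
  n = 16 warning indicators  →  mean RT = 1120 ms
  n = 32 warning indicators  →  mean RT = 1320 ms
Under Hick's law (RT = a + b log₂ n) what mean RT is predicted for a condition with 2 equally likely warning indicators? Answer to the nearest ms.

Solve the two-equation system in a and b:
  b = (1320 − 1120) / (log₂ 32 − log₂ 16) = 200 / (5 − 4) = 200 ms/bit
  a = 1120 − 200 × 4 = 320 ms
Then RT(2) = 320 + 200 × log₂ 2 = 320 + 200 × 1 ≈ 520.000 ms.

520 ms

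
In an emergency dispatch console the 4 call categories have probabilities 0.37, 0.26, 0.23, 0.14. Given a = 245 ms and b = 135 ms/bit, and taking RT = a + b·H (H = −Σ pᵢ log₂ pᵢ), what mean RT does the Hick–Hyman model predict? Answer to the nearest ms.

Entropy contributions −pᵢ log₂ pᵢ: 0.5307, 0.5053, 0.4877, 0.3971; sum H = 1.9208 bits.
RT = a + bH = 245 + 135·1.9208 = 504.31 ms.

504 ms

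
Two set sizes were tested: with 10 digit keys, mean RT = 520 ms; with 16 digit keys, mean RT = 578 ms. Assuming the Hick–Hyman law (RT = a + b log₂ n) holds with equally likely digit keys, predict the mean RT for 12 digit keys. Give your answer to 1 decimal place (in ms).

Fit slope and intercept:
  b = (578 − 520) / (log₂ 16 − log₂ 10) = 58 / (4 − 3.3219) = 85.537 ms/bit
  a = 520 − 85.537 × 3.3219 = 235.853 ms
Then RT(12) = 235.853 + 85.537 × log₂ 12 = 235.853 + 85.537 × 3.5850 ≈ 542.499 ms.

542.5 ms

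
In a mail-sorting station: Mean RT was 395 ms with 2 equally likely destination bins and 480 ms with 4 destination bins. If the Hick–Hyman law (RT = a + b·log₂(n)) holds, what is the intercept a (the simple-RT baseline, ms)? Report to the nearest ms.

b = (RT₂ − RT₁)/(log₂ n₂ − log₂ n₁) = (480 − 395)/(2 − 1) = 85 ms/bit.
a = RT₁ − b·log₂ n₁ = 395 − 85 × 1 = 310.000 ms.

310 ms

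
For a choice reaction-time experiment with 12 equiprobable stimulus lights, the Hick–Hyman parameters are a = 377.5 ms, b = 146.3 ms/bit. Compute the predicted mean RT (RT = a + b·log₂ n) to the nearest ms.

log₂(12) = 3.5850 bits, so RT = 377.5 + 146.3 × 3.5850 ≈ 901.980 ms.

902 ms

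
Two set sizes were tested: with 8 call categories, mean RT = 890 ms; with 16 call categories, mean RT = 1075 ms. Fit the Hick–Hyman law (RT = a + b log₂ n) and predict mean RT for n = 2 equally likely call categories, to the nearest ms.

520 ms

With log₂ n on the abscissa the relation is linear; from the two conditions:
  b = (1075 − 890) / (log₂ 16 − log₂ 8) = 185 / (4 − 3) = 185 ms/bit
  a = 890 − 185 × 3 = 335 ms
Then RT(2) = 335 + 185 × log₂ 2 = 335 + 185 × 1 ≈ 520.000 ms.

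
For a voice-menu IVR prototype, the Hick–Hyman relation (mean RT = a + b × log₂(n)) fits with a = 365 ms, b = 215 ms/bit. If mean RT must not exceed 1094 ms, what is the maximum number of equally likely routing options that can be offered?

Set 365 + 215·log₂ n ≤ 1094 → log₂ n ≤ (1094 − 365)/215 = 3.3907.
So n ≤ 2^3.3907 = 10.488; the largest integer n is 10.

10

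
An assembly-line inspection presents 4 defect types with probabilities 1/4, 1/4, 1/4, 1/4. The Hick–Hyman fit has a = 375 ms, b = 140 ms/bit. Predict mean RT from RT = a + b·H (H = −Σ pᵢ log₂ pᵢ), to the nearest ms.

Each term −pᵢ log₂ pᵢ: 0.25·2 + 0.25·2 + 0.25·2 + 0.25·2; summed, H = 2.000 bits.
Mean RT = a + bH = 375 + 140·2.000 = 655.00 ms.

655 ms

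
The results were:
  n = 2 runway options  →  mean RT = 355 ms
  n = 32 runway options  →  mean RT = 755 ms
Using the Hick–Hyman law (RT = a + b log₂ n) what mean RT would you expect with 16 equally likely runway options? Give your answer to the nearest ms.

RT is linear in log₂ n, so two points fix the line:
  b = (755 − 355) / (log₂ 32 − log₂ 2) = 400 / (5 − 1) = 100 ms/bit
  a = 355 − 100 × 1 = 255 ms
Then RT(16) = 255 + 100 × log₂ 16 = 255 + 100 × 4 ≈ 655.000 ms.

655 ms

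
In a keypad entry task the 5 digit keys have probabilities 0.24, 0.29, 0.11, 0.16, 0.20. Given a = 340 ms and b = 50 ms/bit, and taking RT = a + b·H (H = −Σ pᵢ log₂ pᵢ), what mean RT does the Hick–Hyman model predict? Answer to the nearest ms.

H = 0.24·log₂(1/0.24) + 0.29·log₂(1/0.29) + 0.11·log₂(1/0.11) + 0.16·log₂(1/0.16) + 0.20·log₂(1/0.20) = 2.2497 bits.
RT = 340 + 50 × 2.2497 = 452.49 ms.

452 ms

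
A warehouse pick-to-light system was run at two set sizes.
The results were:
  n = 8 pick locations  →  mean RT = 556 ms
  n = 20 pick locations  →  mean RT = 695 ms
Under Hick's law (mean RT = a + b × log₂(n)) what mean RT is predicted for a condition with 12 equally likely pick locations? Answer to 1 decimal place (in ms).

Fit slope and intercept:
  b = (695 − 556) / (log₂ 20 − log₂ 8) = 139 / (4.3219 − 3) = 105.149 ms/bit
  a = 556 − 105.149 × 3 = 240.552 ms
Then RT(12) = 240.552 + 105.149 × log₂ 12 = 240.552 + 105.149 × 3.5850 ≈ 617.508 ms.

617.5 ms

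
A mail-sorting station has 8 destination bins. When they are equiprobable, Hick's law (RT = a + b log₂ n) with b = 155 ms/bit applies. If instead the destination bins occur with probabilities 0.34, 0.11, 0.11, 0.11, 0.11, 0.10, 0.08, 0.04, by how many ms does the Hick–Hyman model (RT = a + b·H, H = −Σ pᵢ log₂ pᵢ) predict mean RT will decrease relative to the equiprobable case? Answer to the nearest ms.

40 ms

Equiprobable entropy H₀ = log₂ 8 = 3.0000 bits.
Skewed entropy H = −Σ pᵢ log₂ pᵢ = 2.7398 bits.
ΔRT = b·(H₀ − H) = 155 × 0.2602 = 40.33 ms.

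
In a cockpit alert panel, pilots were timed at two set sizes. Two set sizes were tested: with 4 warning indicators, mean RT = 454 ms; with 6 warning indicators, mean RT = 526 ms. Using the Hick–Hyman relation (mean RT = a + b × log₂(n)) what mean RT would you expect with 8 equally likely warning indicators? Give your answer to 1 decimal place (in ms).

577.1 ms

RT is linear in log₂ n, so two points fix the line:
  b = (526 − 454) / (log₂ 6 − log₂ 4) = 72 / (2.5850 − 2) = 123.085 ms/bit
  a = 454 − 123.085 × 2 = 207.830 ms
Then RT(8) = 207.830 + 123.085 × log₂ 8 = 207.830 + 123.085 × 3 ≈ 577.085 ms.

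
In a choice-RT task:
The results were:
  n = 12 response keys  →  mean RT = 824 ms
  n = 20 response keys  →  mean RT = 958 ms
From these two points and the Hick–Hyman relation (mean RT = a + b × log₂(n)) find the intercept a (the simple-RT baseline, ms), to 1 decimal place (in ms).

172.2 ms

The slope on a log₂ axis is (958 − 824) / (4.3219 − 3.5850) = 181.827 ms/bit.
Intercept: a = 824 − 181.827·log₂(12) = 172.158 ms.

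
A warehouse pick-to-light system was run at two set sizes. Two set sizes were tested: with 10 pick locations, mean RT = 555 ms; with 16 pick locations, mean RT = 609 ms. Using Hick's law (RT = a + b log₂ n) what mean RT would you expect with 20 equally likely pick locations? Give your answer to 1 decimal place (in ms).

634.6 ms

Solve the two-equation system in a and b:
  b = (609 − 555) / (log₂ 16 − log₂ 10) = 54 / (4 − 3.3219) = 79.638 ms/bit
  a = 555 − 79.638 × 3.3219 = 290.450 ms
Then RT(20) = 290.450 + 79.638 × log₂ 20 = 290.450 + 79.638 × 4.3219 ≈ 634.638 ms.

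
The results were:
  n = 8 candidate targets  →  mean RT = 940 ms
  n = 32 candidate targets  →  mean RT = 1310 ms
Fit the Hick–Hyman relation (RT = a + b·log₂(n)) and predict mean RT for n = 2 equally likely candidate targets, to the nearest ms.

570 ms

Solve the two-equation system in a and b:
  b = (1310 − 940) / (log₂ 32 − log₂ 8) = 370 / (5 − 3) = 185 ms/bit
  a = 940 − 185 × 3 = 385 ms
Then RT(2) = 385 + 185 × log₂ 2 = 385 + 185 × 1 ≈ 570.000 ms.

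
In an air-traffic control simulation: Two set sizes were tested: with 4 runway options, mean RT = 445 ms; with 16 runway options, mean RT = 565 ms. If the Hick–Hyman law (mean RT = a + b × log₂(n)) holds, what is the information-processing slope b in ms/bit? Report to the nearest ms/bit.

60 ms/bit

The slope on a log₂ axis is (565 − 445) / (4 − 2) = 60 ms/bit.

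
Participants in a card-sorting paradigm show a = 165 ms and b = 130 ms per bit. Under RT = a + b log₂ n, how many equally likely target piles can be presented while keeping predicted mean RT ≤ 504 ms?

Information budget: (504 − 165)/130 = 2.6077 bits, so n ≤ 2^2.6077 = 6.095 → at most 6.

6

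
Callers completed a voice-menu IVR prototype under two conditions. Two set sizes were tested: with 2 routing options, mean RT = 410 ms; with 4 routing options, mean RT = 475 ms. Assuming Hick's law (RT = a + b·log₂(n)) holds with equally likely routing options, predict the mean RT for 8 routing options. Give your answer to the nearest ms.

540 ms

With log₂ n on the abscissa the relation is linear; from the two conditions:
  b = (475 − 410) / (log₂ 4 − log₂ 2) = 65 / (2 − 1) = 65 ms/bit
  a = 410 − 65 × 1 = 345 ms
Then RT(8) = 345 + 65 × log₂ 8 = 345 + 65 × 3 ≈ 540.000 ms.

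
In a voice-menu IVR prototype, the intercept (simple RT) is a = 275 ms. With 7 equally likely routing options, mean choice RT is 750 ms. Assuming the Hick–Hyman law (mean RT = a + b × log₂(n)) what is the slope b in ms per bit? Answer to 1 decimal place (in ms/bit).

169.2 ms/bit

7 alternatives carry log₂ 7 = 2.8074 bits; the choice cost is 750 − 275 = 475 ms, so b = 475/2.8074 = 169.198 ms/bit.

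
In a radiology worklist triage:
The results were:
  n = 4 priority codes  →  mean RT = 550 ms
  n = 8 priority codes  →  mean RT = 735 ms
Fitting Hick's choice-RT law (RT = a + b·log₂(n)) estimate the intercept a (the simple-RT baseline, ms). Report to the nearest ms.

The slope on a log₂ axis is (735 − 550) / (3 − 2) = 185 ms/bit.
Intercept: a = 550 − 185·log₂(4) = 180.000 ms.

180 ms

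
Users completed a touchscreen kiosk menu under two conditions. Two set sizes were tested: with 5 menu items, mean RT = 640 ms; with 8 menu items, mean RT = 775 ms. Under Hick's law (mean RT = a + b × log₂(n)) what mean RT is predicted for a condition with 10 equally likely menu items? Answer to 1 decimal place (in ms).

839.1 ms

RT is linear in log₂ n, so two points fix the line:
  b = (775 − 640) / (log₂ 8 − log₂ 5) = 135 / (3 − 2.3219) = 199.094 ms/bit
  a = 640 − 199.094 × 2.3219 = 177.718 ms
Then RT(10) = 177.718 + 199.094 × log₂ 10 = 177.718 + 199.094 × 3.3219 ≈ 839.094 ms.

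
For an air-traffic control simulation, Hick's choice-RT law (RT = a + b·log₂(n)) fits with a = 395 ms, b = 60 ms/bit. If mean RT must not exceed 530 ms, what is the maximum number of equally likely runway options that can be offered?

4

Set 395 + 60·log₂ n ≤ 530 → log₂ n ≤ (530 − 395)/60 = 2.2500.
So n ≤ 2^2.2500 = 4.757; the largest integer n is 4.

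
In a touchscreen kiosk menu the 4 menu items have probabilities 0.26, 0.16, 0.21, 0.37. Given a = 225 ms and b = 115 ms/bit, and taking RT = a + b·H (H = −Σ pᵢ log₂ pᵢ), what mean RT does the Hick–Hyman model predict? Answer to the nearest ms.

447 ms

Entropy contributions −pᵢ log₂ pᵢ: 0.5053, 0.4230, 0.4728, 0.5307; sum H = 1.9319 bits.
RT = a + bH = 225 + 115·1.9319 = 447.16 ms.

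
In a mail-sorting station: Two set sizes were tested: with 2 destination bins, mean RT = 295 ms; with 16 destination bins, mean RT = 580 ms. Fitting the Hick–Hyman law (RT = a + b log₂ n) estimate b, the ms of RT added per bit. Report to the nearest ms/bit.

b = (RT₂ − RT₁)/(log₂ n₂ − log₂ n₁) = (580 − 295)/(4 − 1) = 95 ms/bit.

95 ms/bit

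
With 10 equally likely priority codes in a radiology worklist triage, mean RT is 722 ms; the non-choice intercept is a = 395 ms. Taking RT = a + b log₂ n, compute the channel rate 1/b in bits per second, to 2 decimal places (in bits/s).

Choice component = 722 − 395 = 327 ms over log₂(10) = 3.3219 bits.
b = 327 / 3.3219 = 98.437 ms/bit, so 1/b = 10.159 bits/s.

10.16 bits/s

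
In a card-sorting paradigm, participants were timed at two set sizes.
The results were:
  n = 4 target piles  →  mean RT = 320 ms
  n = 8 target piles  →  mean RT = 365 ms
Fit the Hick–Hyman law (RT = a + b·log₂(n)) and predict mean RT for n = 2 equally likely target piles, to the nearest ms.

With log₂ n on the abscissa the relation is linear; from the two conditions:
  b = (365 − 320) / (log₂ 8 − log₂ 4) = 45 / (3 − 2) = 45 ms/bit
  a = 320 − 45 × 2 = 230 ms
Then RT(2) = 230 + 45 × log₂ 2 = 230 + 45 × 1 ≈ 275.000 ms.

275 ms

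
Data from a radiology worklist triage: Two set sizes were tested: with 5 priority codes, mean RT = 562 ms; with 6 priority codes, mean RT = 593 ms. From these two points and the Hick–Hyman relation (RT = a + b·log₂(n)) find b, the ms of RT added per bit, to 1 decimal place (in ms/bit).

117.9 ms/bit

The slope on a log₂ axis is (593 − 562) / (2.5850 − 2.3219) = 117.855 ms/bit.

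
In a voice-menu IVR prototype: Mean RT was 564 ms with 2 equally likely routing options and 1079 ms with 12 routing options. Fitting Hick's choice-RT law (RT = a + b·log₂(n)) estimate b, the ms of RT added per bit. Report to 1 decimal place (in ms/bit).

199.2 ms/bit

b = (RT₂ − RT₁)/(log₂ n₂ − log₂ n₁) = (1079 − 564)/(3.5850 − 1) = 199.229 ms/bit.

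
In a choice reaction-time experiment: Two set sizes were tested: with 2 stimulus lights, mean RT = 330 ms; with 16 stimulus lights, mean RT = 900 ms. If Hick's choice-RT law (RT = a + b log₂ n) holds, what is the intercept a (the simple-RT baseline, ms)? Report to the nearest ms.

The slope on a log₂ axis is (900 − 330) / (4 − 1) = 190 ms/bit.
Intercept: a = 330 − 190·log₂(2) = 140.000 ms.

140 ms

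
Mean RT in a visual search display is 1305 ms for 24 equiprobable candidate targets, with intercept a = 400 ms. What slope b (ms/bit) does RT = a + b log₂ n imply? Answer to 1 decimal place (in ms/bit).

log₂(24) = 4.5850 bits.
b = (RT − a)/log₂ n = (1305 − 400) / 4.5850 = 197.384 ms/bit.

197.4 ms/bit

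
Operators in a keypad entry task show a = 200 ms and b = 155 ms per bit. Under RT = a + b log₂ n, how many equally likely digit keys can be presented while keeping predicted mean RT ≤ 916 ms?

24

Set 200 + 155·log₂ n ≤ 916 → log₂ n ≤ (916 − 200)/155 = 4.6194.
So n ≤ 2^4.6194 = 24.579; the largest integer n is 24.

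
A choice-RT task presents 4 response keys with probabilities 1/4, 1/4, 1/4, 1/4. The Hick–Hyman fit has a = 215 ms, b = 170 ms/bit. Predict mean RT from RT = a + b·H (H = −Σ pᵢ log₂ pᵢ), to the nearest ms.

555 ms

Each term −pᵢ log₂ pᵢ: 0.25·2 + 0.25·2 + 0.25·2 + 0.25·2; summed, H = 2.000 bits.
Mean RT = a + bH = 215 + 170·2.000 = 555.00 ms.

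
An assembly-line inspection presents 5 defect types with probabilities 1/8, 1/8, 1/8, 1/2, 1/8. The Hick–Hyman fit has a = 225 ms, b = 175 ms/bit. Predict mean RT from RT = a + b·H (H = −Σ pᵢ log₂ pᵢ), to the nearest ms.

575 ms

Each term −pᵢ log₂ pᵢ: 0.125·3 + 0.125·3 + 0.125·3 + 0.5·1 + 0.125·3; summed, H = 2.000 bits.
Mean RT = a + bH = 225 + 175·2.000 = 575.00 ms.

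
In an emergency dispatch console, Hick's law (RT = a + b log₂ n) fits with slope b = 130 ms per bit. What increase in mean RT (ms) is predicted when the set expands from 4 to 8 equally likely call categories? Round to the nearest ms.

Only the slope matters, since a is common to both: ΔRT = b·log₂(n₂/n₁).
log₂(8) − log₂(4) = log₂(8/4) = log₂(2) = 1.
ΔRT = 130 × 1.0000 = 130.000 ms.

130 ms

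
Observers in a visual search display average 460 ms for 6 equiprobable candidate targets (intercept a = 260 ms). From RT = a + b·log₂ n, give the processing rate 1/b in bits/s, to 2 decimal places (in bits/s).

b = (460 − 260)/log₂ 6 = 200/2.5850 = 77.371 ms per bit = 0.07737 s/bit; the reciprocal is 12.925 bits/s.

12.92 bits/s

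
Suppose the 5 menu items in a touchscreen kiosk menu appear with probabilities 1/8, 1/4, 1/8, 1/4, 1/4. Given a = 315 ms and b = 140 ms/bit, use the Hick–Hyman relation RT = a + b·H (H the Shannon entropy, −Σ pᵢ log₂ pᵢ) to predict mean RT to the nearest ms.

630 ms

Each term −pᵢ log₂ pᵢ: 0.125·3 + 0.25·2 + 0.125·3 + 0.25·2 + 0.25·2; summed, H = 2.250 bits.
Mean RT = a + bH = 315 + 140·2.250 = 630.00 ms.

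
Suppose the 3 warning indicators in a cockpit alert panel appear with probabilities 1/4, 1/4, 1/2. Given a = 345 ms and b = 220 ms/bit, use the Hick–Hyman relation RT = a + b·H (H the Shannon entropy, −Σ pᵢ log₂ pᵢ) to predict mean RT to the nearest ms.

Each term −pᵢ log₂ pᵢ: 0.25·2 + 0.25·2 + 0.5·1; summed, H = 1.500 bits.
Mean RT = a + bH = 345 + 220·1.500 = 675.00 ms.

675 ms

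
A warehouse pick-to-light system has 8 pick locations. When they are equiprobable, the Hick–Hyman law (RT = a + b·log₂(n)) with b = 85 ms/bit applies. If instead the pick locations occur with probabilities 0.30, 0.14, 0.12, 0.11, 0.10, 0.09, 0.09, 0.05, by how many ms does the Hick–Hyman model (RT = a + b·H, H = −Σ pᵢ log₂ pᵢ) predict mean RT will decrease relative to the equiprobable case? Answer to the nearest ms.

16 ms

The RT saving is b·ΔH. Equiprobable H₀ = log₂(8) = 3.0000 bits; with the given probabilities H = 2.8092 bits.
b·(H₀ − H) = 85 × (3.0000 − 2.8092) = 16.22 ms.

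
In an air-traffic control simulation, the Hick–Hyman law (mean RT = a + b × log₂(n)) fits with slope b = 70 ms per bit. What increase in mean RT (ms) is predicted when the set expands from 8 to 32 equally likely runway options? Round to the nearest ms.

140 ms

Only the slope matters, since a is common to both: ΔRT = b·log₂(n₂/n₁).
log₂(32) − log₂(8) = log₂(32/8) = log₂(4) = 2.
ΔRT = 70 × 2.0000 = 140.000 ms.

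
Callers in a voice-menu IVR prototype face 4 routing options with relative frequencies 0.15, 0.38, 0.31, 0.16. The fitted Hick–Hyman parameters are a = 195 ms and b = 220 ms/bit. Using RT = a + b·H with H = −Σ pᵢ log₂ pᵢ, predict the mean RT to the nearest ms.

Entropy contributions −pᵢ log₂ pᵢ: 0.4105, 0.5305, 0.5238, 0.4230; sum H = 1.8878 bits.
RT = a + bH = 195 + 220·1.8878 = 610.32 ms.

610 ms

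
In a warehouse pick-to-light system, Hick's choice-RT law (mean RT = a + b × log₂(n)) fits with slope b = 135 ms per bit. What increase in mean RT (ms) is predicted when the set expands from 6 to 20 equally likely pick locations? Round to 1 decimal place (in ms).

234.5 ms

ΔRT = (a + b log₂ n₂) − (a + b log₂ n₁) = b·(log₂ n₂ − log₂ n₁).
log₂(20) − log₂(6) = 4.3219 − 2.5850 = 1.7370.
ΔRT = 135 × 1.7370 = 234.490 ms.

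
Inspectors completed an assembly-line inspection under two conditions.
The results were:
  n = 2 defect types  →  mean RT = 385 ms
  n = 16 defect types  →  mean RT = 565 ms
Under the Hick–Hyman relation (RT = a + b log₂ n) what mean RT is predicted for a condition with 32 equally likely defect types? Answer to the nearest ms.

Fit slope and intercept:
  b = (565 − 385) / (log₂ 16 − log₂ 2) = 180 / (4 − 1) = 60 ms/bit
  a = 385 − 60 × 1 = 325 ms
Then RT(32) = 325 + 60 × log₂ 32 = 325 + 60 × 5 ≈ 625.000 ms.

625 ms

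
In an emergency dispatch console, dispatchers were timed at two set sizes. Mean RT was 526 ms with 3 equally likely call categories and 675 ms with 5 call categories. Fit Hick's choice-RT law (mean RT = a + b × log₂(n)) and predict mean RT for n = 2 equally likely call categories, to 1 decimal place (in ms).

407.7 ms

Solve the two-equation system in a and b:
  b = (675 − 526) / (log₂ 5 − log₂ 3) = 149 / (2.3219 − 1.5850) = 202.180 ms/bit
  a = 526 − 202.180 × 1.5850 = 205.552 ms
Then RT(2) = 205.552 + 202.180 × log₂ 2 = 205.552 + 202.180 × 1 ≈ 407.732 ms.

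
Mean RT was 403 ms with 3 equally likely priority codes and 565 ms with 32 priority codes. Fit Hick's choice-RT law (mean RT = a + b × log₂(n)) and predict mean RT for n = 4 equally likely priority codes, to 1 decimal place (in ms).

422.7 ms

RT is linear in log₂ n, so two points fix the line:
  b = (565 − 403) / (log₂ 32 − log₂ 3) = 162 / (5 − 1.5850) = 47.437 ms/bit
  a = 403 − 47.437 × 1.5850 = 327.814 ms
Then RT(4) = 327.814 + 47.437 × log₂ 4 = 327.814 + 47.437 × 2 ≈ 422.688 ms.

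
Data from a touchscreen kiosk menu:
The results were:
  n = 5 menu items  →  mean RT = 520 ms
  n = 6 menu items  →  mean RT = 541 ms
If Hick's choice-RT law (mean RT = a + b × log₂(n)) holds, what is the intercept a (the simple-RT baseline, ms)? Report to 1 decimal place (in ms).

334.6 ms

b = (RT₂ − RT₁)/(log₂ n₂ − log₂ n₁) = (541 − 520)/(2.5850 − 2.3219) = 79.837 ms/bit.
a = RT₁ − b·log₂ n₁ = 520 − 79.837 × 2.3219 = 334.623 ms.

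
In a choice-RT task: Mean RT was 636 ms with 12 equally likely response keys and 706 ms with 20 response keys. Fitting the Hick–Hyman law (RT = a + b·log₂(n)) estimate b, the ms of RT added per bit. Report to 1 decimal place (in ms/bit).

95.0 ms/bit

The slope on a log₂ axis is (706 − 636) / (4.3219 − 3.5850) = 94.984 ms/bit.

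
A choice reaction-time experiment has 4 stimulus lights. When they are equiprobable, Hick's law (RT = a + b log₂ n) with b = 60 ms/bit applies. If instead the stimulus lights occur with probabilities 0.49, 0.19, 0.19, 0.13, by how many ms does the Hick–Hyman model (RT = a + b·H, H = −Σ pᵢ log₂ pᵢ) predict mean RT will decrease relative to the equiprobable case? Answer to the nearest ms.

12 ms

Equiprobable entropy H₀ = log₂ 4 = 2.0000 bits.
Skewed entropy H = −Σ pᵢ log₂ pᵢ = 1.7974 bits.
ΔRT = b·(H₀ − H) = 60 × 0.2026 = 12.16 ms.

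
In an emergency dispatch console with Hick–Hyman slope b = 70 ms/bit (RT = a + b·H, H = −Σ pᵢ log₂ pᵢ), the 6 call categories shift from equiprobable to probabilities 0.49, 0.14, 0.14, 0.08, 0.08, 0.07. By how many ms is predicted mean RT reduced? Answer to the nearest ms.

The RT saving is b·ΔH. Equiprobable H₀ = log₂(6) = 2.5850 bits; with the given probabilities H = 2.1501 bits.
b·(H₀ − H) = 70 × (2.5850 − 2.1501) = 30.44 ms.

30 ms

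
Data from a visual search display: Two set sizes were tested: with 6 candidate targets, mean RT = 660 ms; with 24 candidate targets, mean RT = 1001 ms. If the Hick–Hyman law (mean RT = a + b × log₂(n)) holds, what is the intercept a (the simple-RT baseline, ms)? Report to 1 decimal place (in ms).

219.3 ms

The slope on a log₂ axis is (1001 − 660) / (4.5850 − 2.5850) = 170.500 ms/bit.
Intercept: a = 660 − 170.500·log₂(6) = 219.264 ms.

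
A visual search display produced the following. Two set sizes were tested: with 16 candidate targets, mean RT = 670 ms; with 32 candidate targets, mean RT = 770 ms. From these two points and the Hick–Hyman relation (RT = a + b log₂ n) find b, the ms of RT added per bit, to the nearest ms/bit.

100 ms/bit

Slope: b = (770 − 670) / (log₂ 32 − log₂ 16) = 100/1.0000 = 100 ms/bit.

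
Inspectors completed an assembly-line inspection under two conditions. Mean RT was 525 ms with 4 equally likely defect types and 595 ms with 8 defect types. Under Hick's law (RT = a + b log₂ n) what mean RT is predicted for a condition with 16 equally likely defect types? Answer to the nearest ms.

665 ms

With log₂ n on the abscissa the relation is linear; from the two conditions:
  b = (595 − 525) / (log₂ 8 − log₂ 4) = 70 / (3 − 2) = 70 ms/bit
  a = 525 − 70 × 2 = 385 ms
Then RT(16) = 385 + 70 × log₂ 16 = 385 + 70 × 4 ≈ 665.000 ms.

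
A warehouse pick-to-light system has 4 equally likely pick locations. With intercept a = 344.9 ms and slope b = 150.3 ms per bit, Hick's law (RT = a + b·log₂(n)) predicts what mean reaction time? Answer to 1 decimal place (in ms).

645.5 ms

log₂(4) = 2 bits, so RT = 344.9 + 150.3 × 2 ≈ 645.500 ms.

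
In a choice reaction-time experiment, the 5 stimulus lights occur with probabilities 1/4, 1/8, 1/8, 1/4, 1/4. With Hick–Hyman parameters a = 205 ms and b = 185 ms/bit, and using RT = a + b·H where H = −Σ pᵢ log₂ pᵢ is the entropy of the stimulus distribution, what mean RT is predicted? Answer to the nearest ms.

H = −Σ pᵢ log₂ pᵢ = 0.25·2 + 0.125·3 + 0.125·3 + 0.25·2 + 0.25·2 = 2.250 bits.
RT = 205 + 185 × 2.250 = 621.25 ms.

621 ms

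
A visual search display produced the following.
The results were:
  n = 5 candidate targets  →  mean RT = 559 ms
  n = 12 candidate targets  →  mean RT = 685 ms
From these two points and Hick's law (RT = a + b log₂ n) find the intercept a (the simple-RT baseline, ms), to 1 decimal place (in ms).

b = (RT₂ − RT₁)/(log₂ n₂ − log₂ n₁) = (685 − 559)/(3.5850 − 2.3219) = 99.760 ms/bit.
Intercept: a = 559 − 99.760·log₂(5) = 327.365 ms.

327.4 ms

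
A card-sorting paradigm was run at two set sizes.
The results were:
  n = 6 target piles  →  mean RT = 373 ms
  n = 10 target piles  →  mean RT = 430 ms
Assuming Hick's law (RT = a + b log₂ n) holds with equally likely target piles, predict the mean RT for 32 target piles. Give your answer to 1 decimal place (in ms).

Solve the two-equation system in a and b:
  b = (430 − 373) / (log₂ 10 − log₂ 6) = 57 / (3.3219 − 2.5850) = 77.344 ms/bit
  a = 373 − 77.344 × 2.5850 = 173.068 ms
Then RT(32) = 173.068 + 77.344 × log₂ 32 = 173.068 + 77.344 × 5 ≈ 559.789 ms.

559.8 ms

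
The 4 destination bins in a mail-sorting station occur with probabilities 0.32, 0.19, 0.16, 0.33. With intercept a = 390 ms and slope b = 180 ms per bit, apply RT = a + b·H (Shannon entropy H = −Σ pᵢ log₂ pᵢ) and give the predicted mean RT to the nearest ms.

738 ms

H = 0.32·log₂(1/0.32) + 0.19·log₂(1/0.19) + 0.16·log₂(1/0.16) + 0.33·log₂(1/0.33) = 1.9321 bits.
RT = 390 + 180 × 1.9321 = 737.78 ms.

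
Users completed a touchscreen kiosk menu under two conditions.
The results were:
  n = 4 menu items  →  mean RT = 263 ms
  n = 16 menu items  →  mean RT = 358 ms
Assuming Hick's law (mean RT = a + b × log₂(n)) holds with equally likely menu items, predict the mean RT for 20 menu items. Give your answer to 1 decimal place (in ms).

373.3 ms

Fit slope and intercept:
  b = (358 − 263) / (log₂ 16 − log₂ 4) = 95 / (4 − 2) = 47.500 ms/bit
  a = 263 − 47.500 × 2 = 168.000 ms
Then RT(20) = 168.000 + 47.500 × log₂ 20 = 168.000 + 47.500 × 4.3219 ≈ 373.292 ms.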